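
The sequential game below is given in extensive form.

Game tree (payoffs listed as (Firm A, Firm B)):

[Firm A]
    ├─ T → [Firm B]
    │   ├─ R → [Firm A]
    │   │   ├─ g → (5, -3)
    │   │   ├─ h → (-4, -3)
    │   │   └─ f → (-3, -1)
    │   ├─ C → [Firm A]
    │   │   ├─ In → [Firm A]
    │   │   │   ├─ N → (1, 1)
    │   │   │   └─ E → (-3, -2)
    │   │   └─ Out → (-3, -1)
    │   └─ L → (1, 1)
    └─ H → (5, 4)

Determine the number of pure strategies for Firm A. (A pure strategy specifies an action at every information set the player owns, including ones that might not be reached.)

Firm A owns the root with actions {T, H} — two choices.
Firm A owns the node after T-R with actions {g, h, f} — three choices.
Firm A owns the node after T-C with actions {In, Out} — two choices.
Firm A owns the node after T-C-In with actions {N, E} — two choices.
A pure strategy fixes one action at each information set independently, so the count is the product 2 × 3 × 2 × 2 = 24.
(For reference, Firm B has 3 pure strategies, giving a 24×3 normal-form matrix.)

24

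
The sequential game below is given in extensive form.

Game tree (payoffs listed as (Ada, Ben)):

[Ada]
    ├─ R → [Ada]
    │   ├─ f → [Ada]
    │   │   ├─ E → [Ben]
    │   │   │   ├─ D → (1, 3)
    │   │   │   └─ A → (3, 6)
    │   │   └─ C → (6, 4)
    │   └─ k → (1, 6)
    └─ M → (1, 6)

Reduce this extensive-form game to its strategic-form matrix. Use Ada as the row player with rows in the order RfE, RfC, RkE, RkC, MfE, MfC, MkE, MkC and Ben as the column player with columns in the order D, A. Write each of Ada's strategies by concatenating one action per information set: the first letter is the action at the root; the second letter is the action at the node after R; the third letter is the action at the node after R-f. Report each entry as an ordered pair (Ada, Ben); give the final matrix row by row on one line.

RfE: (1,3) (3,6) | RfC: (6,4) (6,4) | RkE: (1,6) (1,6) | RkC: (1,6) (1,6) | MfE: (1,6) (1,6) | MfC: (1,6) (1,6) | MkE: (1,6) (1,6) | MkC: (1,6) (1,6)

Row RfE: D→(1,3), A→(3,6)
Row RfC: D→(6,4), A→(6,4)
Row RkE: D→(1,6), A→(1,6)
Row RkC: D→(1,6), A→(1,6)
Row MfE: D→(1,6), A→(1,6)
Row MfC: D→(1,6), A→(1,6)
Row MkE: D→(1,6), A→(1,6)
Row MkC: D→(1,6), A→(1,6)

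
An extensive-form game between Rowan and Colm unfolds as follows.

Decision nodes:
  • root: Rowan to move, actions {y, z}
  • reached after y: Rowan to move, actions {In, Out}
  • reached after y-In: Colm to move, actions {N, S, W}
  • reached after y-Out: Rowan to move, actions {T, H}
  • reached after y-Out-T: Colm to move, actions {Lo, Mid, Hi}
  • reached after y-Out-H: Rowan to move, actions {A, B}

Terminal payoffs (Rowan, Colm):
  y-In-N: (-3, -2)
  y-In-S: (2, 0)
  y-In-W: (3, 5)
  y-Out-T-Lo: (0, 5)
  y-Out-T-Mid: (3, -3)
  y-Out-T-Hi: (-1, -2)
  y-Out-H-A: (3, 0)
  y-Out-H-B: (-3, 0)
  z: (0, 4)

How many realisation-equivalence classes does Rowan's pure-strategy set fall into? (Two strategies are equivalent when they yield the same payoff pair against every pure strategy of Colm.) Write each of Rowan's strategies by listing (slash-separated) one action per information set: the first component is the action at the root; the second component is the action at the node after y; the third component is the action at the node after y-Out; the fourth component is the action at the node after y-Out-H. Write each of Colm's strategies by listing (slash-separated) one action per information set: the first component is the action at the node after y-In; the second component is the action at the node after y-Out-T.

5

Rowan has 16 pure strategies: y/In/T/A, y/In/T/B, y/In/H/A, y/In/H/B, y/Out/T/A, y/Out/T/B, y/Out/H/A, y/Out/H/B, z/In/T/A, z/In/T/B, z/In/H/A, z/In/H/B, z/Out/T/A, z/Out/T/B, z/Out/H/A, z/Out/H/B. Columns: N/Lo, N/Mid, N/Hi, S/Lo, S/Mid, S/Hi, W/Lo, W/Mid, W/Hi.
{y/In/T/A, y/In/T/B, y/In/H/A, y/In/H/B} → row (-3,-2) (-3,-2) (-3,-2) (2,0) (2,0) (2,0) (3,5) (3,5) (3,5)
{y/Out/T/A, y/Out/T/B} → row (0,5) (3,-3) (-1,-2) (0,5) (3,-3) (-1,-2) (0,5) (3,-3) (-1,-2)
{y/Out/H/A} → row (3,0) (3,0) (3,0) (3,0) (3,0) (3,0) (3,0) (3,0) (3,0)
{y/Out/H/B} → row (-3,0) (-3,0) (-3,0) (-3,0) (-3,0) (-3,0) (-3,0) (-3,0) (-3,0)
{z/In/T/A, z/In/T/B, z/In/H/A, z/In/H/B, z/Out/T/A, z/Out/T/B, z/Out/H/A, z/Out/H/B} → row (0,4) (0,4) (0,4) (0,4) (0,4) (0,4) (0,4) (0,4) (0,4)
That's 5 distinct rows out of 16 strategies.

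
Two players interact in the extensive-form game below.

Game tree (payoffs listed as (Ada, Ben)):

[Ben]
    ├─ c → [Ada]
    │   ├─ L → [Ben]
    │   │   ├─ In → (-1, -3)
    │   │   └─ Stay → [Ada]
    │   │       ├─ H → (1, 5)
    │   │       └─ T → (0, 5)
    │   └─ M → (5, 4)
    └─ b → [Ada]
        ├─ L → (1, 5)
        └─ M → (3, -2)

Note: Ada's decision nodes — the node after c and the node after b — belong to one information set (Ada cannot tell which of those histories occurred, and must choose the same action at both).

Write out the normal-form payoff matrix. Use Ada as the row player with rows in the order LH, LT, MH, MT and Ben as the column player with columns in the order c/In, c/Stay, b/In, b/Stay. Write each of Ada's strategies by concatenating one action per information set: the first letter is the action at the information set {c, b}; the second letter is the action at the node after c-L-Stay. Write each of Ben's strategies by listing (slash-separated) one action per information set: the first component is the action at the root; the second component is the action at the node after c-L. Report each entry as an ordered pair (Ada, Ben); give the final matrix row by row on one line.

LH: (-1,-3) (1,5) (1,5) (1,5) | LT: (-1,-3) (0,5) (1,5) (1,5) | MH: (5,4) (5,4) (3,-2) (3,-2) | MT: (5,4) (5,4) (3,-2) (3,-2)

Row LH: c/In→(-1,-3), c/Stay→(1,5), b/In→(1,5), b/Stay→(1,5)
Row LT: c/In→(-1,-3), c/Stay→(0,5), b/In→(1,5), b/Stay→(1,5)
Row MH: c/In→(5,4), c/Stay→(5,4), b/In→(3,-2), b/Stay→(3,-2)
Row MT: c/In→(5,4), c/Stay→(5,4), b/In→(3,-2), b/Stay→(3,-2)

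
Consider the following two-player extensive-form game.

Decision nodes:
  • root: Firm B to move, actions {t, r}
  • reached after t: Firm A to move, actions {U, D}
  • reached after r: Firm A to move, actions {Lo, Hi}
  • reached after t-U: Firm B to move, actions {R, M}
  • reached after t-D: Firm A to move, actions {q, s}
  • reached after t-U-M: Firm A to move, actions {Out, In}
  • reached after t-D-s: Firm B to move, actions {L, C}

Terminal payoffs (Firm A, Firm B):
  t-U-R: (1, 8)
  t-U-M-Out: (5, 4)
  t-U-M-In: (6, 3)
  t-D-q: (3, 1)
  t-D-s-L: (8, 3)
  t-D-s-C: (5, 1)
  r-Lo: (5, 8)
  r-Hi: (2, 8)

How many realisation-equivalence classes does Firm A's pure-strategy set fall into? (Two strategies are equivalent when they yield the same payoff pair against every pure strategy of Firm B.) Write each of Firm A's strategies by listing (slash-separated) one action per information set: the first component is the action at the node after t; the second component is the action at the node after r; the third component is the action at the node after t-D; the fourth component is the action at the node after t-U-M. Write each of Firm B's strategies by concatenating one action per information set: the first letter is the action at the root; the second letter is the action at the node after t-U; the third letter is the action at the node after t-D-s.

8

Firm A has 16 pure strategies: U/Lo/q/Out, U/Lo/q/In, U/Lo/s/Out, U/Lo/s/In, U/Hi/q/Out, U/Hi/q/In, U/Hi/s/Out, U/Hi/s/In, D/Lo/q/Out, D/Lo/q/In, D/Lo/s/Out, D/Lo/s/In, D/Hi/q/Out, D/Hi/q/In, D/Hi/s/Out, D/Hi/s/In. Columns: tRL, tRC, tML, tMC, rRL, rRC, rML, rMC.
{U/Lo/q/Out, U/Lo/s/Out} → row (1,8) (1,8) (5,4) (5,4) (5,8) (5,8) (5,8) (5,8)
{U/Lo/q/In, U/Lo/s/In} → row (1,8) (1,8) (6,3) (6,3) (5,8) (5,8) (5,8) (5,8)
{U/Hi/q/Out, U/Hi/s/Out} → row (1,8) (1,8) (5,4) (5,4) (2,8) (2,8) (2,8) (2,8)
{U/Hi/q/In, U/Hi/s/In} → row (1,8) (1,8) (6,3) (6,3) (2,8) (2,8) (2,8) (2,8)
{D/Lo/q/Out, D/Lo/q/In} → row (3,1) (3,1) (3,1) (3,1) (5,8) (5,8) (5,8) (5,8)
{D/Lo/s/Out, D/Lo/s/In} → row (8,3) (5,1) (8,3) (5,1) (5,8) (5,8) (5,8) (5,8)
{D/Hi/q/Out, D/Hi/q/In} → row (3,1) (3,1) (3,1) (3,1) (2,8) (2,8) (2,8) (2,8)
{D/Hi/s/Out, D/Hi/s/In} → row (8,3) (5,1) (8,3) (5,1) (2,8) (2,8) (2,8) (2,8)
That's 8 distinct rows out of 16 strategies.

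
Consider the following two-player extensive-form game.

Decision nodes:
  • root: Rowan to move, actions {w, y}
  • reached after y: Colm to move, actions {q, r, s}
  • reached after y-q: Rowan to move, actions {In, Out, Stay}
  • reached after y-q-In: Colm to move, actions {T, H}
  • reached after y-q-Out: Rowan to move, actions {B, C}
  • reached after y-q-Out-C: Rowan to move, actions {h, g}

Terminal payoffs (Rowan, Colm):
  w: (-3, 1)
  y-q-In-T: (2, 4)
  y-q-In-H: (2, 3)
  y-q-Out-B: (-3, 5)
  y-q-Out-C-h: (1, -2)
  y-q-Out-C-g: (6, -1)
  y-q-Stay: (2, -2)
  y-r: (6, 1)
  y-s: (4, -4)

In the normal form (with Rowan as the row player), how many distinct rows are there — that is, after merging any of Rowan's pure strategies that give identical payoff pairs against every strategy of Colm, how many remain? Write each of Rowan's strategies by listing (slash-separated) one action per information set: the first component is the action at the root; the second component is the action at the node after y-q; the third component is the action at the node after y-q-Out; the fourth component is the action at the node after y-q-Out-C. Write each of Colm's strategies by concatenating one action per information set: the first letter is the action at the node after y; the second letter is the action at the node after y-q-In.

Rowan has 24 pure strategies: w/In/B/h, w/In/B/g, w/In/C/h, w/In/C/g, w/Out/B/h, w/Out/B/g, w/Out/C/h, w/Out/C/g, w/Stay/B/h, w/Stay/B/g, w/Stay/C/h, w/Stay/C/g, y/In/B/h, y/In/B/g, y/In/C/h, y/In/C/g, y/Out/B/h, y/Out/B/g, y/Out/C/h, y/Out/C/g, y/Stay/B/h, y/Stay/B/g, y/Stay/C/h, y/Stay/C/g. Columns: qT, qH, rT, rH, sT, sH.
{w/In/B/h, w/In/B/g, w/In/C/h, w/In/C/g, w/Out/B/h, w/Out/B/g, w/Out/C/h, w/Out/C/g, w/Stay/B/h, w/Stay/B/g, w/Stay/C/h, w/Stay/C/g} → row (-3,1) (-3,1) (-3,1) (-3,1) (-3,1) (-3,1)
{y/In/B/h, y/In/B/g, y/In/C/h, y/In/C/g} → row (2,4) (2,3) (6,1) (6,1) (4,-4) (4,-4)
{y/Out/B/h, y/Out/B/g} → row (-3,5) (-3,5) (6,1) (6,1) (4,-4) (4,-4)
{y/Out/C/h} → row (1,-2) (1,-2) (6,1) (6,1) (4,-4) (4,-4)
{y/Out/C/g} → row (6,-1) (6,-1) (6,1) (6,1) (4,-4) (4,-4)
{y/Stay/B/h, y/Stay/B/g, y/Stay/C/h, y/Stay/C/g} → row (2,-2) (2,-2) (6,1) (6,1) (4,-4) (4,-4)
That's 6 distinct rows out of 24 strategies.

6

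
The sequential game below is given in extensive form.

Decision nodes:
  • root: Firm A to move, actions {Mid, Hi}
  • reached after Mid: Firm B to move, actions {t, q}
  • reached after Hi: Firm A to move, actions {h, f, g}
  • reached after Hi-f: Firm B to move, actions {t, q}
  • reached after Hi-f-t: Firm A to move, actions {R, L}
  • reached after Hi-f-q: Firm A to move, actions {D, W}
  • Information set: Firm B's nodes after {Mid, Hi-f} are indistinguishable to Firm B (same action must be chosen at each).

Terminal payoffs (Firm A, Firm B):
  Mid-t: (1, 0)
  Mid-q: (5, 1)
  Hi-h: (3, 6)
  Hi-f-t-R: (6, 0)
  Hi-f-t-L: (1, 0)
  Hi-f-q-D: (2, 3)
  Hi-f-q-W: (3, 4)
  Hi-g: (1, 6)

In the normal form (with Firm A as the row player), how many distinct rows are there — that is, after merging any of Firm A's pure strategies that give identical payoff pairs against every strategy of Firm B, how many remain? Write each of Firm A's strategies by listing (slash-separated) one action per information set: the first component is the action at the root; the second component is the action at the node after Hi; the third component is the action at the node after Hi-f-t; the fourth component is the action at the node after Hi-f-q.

7

Firm A has 24 pure strategies: Mid/h/R/D, Mid/h/R/W, Mid/h/L/D, Mid/h/L/W, Mid/f/R/D, Mid/f/R/W, Mid/f/L/D, Mid/f/L/W, Mid/g/R/D, Mid/g/R/W, Mid/g/L/D, Mid/g/L/W, Hi/h/R/D, Hi/h/R/W, Hi/h/L/D, Hi/h/L/W, Hi/f/R/D, Hi/f/R/W, Hi/f/L/D, Hi/f/L/W, Hi/g/R/D, Hi/g/R/W, Hi/g/L/D, Hi/g/L/W. Columns: t, q.
{Mid/h/R/D, Mid/h/R/W, Mid/h/L/D, Mid/h/L/W, Mid/f/R/D, Mid/f/R/W, Mid/f/L/D, Mid/f/L/W, Mid/g/R/D, Mid/g/R/W, Mid/g/L/D, Mid/g/L/W} → row (1,0) (5,1)
{Hi/h/R/D, Hi/h/R/W, Hi/h/L/D, Hi/h/L/W} → row (3,6) (3,6)
{Hi/f/R/D} → row (6,0) (2,3)
{Hi/f/R/W} → row (6,0) (3,4)
{Hi/f/L/D} → row (1,0) (2,3)
{Hi/f/L/W} → row (1,0) (3,4)
{Hi/g/R/D, Hi/g/R/W, Hi/g/L/D, Hi/g/L/W} → row (1,6) (1,6)
That's 7 distinct rows out of 24 strategies.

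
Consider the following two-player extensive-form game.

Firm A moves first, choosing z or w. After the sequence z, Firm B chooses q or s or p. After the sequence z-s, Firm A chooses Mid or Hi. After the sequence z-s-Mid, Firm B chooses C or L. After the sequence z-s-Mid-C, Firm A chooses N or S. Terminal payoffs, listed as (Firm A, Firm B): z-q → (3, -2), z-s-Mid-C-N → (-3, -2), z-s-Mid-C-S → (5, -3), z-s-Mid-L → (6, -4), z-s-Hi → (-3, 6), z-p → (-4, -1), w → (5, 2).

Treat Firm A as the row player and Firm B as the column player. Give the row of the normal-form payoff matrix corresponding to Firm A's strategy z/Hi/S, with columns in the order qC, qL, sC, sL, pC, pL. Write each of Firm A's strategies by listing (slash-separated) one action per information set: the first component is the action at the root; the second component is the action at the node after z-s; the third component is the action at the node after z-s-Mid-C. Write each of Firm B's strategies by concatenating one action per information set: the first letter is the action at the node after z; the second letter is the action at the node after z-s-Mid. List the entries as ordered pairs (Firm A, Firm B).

vs qC: Firm A plays z → Firm B plays q at [z] → (3, -2)
vs qL: Firm A plays z → Firm B plays q at [z] → (3, -2)
vs sC: Firm A plays z → Firm B plays s at [z] → Firm A plays Hi at [z-s] → (-3, 6)
vs sL: Firm A plays z → Firm B plays s at [z] → Firm A plays Hi at [z-s] → (-3, 6)
vs pC: Firm A plays z → Firm B plays p at [z] → (-4, -1)
vs pL: Firm A plays z → Firm B plays p at [z] → (-4, -1)

(3,-2) (3,-2) (-3,6) (-3,6) (-4,-1) (-4,-1)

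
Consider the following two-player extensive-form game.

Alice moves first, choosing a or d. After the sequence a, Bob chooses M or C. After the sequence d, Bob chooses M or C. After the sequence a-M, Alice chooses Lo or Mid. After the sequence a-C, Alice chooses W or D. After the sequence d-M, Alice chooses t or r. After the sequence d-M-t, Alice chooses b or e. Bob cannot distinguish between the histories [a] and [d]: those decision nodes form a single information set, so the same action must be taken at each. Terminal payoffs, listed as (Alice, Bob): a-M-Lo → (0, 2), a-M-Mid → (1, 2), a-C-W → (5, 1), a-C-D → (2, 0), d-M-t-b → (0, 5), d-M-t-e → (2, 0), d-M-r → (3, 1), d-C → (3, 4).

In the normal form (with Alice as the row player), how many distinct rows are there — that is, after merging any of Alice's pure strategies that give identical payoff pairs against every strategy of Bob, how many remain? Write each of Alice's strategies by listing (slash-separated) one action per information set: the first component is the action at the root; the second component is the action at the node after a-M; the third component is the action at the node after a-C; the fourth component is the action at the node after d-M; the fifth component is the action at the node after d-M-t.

Alice has 32 pure strategies: a/Lo/W/t/b, a/Lo/W/t/e, a/Lo/W/r/b, a/Lo/W/r/e, a/Lo/D/t/b, a/Lo/D/t/e, a/Lo/D/r/b, a/Lo/D/r/e, a/Mid/W/t/b, a/Mid/W/t/e, a/Mid/W/r/b, a/Mid/W/r/e, a/Mid/D/t/b, a/Mid/D/t/e, a/Mid/D/r/b, a/Mid/D/r/e, d/Lo/W/t/b, d/Lo/W/t/e, d/Lo/W/r/b, d/Lo/W/r/e, d/Lo/D/t/b, d/Lo/D/t/e, d/Lo/D/r/b, d/Lo/D/r/e, d/Mid/W/t/b, d/Mid/W/t/e, d/Mid/W/r/b, d/Mid/W/r/e, d/Mid/D/t/b, d/Mid/D/t/e, d/Mid/D/r/b, d/Mid/D/r/e. Columns: M, C.
{a/Lo/W/t/b, a/Lo/W/t/e, a/Lo/W/r/b, a/Lo/W/r/e} → row (0,2) (5,1)
{a/Lo/D/t/b, a/Lo/D/t/e, a/Lo/D/r/b, a/Lo/D/r/e} → row (0,2) (2,0)
{a/Mid/W/t/b, a/Mid/W/t/e, a/Mid/W/r/b, a/Mid/W/r/e} → row (1,2) (5,1)
{a/Mid/D/t/b, a/Mid/D/t/e, a/Mid/D/r/b, a/Mid/D/r/e} → row (1,2) (2,0)
{d/Lo/W/t/b, d/Lo/D/t/b, d/Mid/W/t/b, d/Mid/D/t/b} → row (0,5) (3,4)
{d/Lo/W/t/e, d/Lo/D/t/e, d/Mid/W/t/e, d/Mid/D/t/e} → row (2,0) (3,4)
{d/Lo/W/r/b, d/Lo/W/r/e, d/Lo/D/r/b, d/Lo/D/r/e, d/Mid/W/r/b, d/Mid/W/r/e, d/Mid/D/r/b, d/Mid/D/r/e} → row (3,1) (3,4)
That's 7 distinct rows out of 32 strategies.

7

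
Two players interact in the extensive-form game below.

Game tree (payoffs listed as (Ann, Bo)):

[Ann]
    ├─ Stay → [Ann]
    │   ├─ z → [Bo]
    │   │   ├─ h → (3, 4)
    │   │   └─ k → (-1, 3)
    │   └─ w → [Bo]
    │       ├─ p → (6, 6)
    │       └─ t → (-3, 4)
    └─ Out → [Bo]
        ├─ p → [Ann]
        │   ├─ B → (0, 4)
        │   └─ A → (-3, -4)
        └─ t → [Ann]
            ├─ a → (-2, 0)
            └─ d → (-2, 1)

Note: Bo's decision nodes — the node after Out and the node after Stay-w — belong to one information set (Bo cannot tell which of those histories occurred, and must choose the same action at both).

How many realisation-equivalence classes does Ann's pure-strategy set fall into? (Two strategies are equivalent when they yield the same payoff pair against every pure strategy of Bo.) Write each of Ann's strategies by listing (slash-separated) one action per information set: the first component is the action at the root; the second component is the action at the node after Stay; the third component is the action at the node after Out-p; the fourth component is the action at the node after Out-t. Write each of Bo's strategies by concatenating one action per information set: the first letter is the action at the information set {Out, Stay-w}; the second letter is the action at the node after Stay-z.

Ann has 16 pure strategies: Stay/z/B/a, Stay/z/B/d, Stay/z/A/a, Stay/z/A/d, Stay/w/B/a, Stay/w/B/d, Stay/w/A/a, Stay/w/A/d, Out/z/B/a, Out/z/B/d, Out/z/A/a, Out/z/A/d, Out/w/B/a, Out/w/B/d, Out/w/A/a, Out/w/A/d. Columns: ph, pk, th, tk.
{Stay/z/B/a, Stay/z/B/d, Stay/z/A/a, Stay/z/A/d} → row (3,4) (-1,3) (3,4) (-1,3)
{Stay/w/B/a, Stay/w/B/d, Stay/w/A/a, Stay/w/A/d} → row (6,6) (6,6) (-3,4) (-3,4)
{Out/z/B/a, Out/w/B/a} → row (0,4) (0,4) (-2,0) (-2,0)
{Out/z/B/d, Out/w/B/d} → row (0,4) (0,4) (-2,1) (-2,1)
{Out/z/A/a, Out/w/A/a} → row (-3,-4) (-3,-4) (-2,0) (-2,0)
{Out/z/A/d, Out/w/A/d} → row (-3,-4) (-3,-4) (-2,1) (-2,1)
That's 6 distinct rows out of 16 strategies.

6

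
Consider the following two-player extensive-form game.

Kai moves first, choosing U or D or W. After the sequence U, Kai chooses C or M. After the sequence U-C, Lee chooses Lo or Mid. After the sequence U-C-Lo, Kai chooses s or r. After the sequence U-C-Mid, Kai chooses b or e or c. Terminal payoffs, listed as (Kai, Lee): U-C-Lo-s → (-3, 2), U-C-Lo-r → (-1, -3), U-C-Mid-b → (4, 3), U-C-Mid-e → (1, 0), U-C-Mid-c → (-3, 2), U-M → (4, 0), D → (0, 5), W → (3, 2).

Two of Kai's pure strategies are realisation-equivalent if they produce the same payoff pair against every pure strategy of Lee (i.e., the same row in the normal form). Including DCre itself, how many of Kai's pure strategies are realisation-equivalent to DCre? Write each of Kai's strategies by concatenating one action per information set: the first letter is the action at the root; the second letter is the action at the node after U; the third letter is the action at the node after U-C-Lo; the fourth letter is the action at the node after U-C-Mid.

Row for DCre (columns Lo, Mid): (0,5) (0,5).
Under DCre, Kai's choice at the node after U and at the node after U-C-Lo and at the node after U-C-Mid can never be reached regardless of what Lee does, so varying those choices leaves every outcome unchanged.
Holding the reachable choices fixed and varying the unreachable ones freely already gives 2 × 2 × 3 = 12 equivalent strategies.
No other strategy reproduces this row, so those 12 are the full class: DCsb, DCse, DCsc, DCrb, DCre, DCrc, DMsb, DMse, DMsc, DMrb, DMre, DMrc.

12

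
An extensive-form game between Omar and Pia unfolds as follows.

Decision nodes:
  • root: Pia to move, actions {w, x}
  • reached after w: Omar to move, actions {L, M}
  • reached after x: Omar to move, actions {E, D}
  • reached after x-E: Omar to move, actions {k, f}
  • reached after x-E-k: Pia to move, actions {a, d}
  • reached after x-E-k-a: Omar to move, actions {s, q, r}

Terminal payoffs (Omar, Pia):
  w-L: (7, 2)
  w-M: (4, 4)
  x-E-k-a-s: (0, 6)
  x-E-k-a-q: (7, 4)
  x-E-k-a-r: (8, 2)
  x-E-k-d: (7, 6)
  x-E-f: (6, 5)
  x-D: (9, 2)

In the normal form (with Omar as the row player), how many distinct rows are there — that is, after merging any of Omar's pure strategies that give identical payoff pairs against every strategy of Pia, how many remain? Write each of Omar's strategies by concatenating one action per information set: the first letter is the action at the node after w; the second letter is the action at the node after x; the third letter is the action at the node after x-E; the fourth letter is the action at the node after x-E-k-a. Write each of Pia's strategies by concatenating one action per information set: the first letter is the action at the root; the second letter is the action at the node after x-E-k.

Omar has 24 pure strategies: LEks, LEkq, LEkr, LEfs, LEfq, LEfr, LDks, LDkq, LDkr, LDfs, LDfq, LDfr, MEks, MEkq, MEkr, MEfs, MEfq, MEfr, MDks, MDkq, MDkr, MDfs, MDfq, MDfr. Columns: wa, wd, xa, xd.
{LEks} → row (7,2) (7,2) (0,6) (7,6)
{LEkq} → row (7,2) (7,2) (7,4) (7,6)
{LEkr} → row (7,2) (7,2) (8,2) (7,6)
{LEfs, LEfq, LEfr} → row (7,2) (7,2) (6,5) (6,5)
{LDks, LDkq, LDkr, LDfs, LDfq, LDfr} → row (7,2) (7,2) (9,2) (9,2)
{MEks} → row (4,4) (4,4) (0,6) (7,6)
{MEkq} → row (4,4) (4,4) (7,4) (7,6)
{MEkr} → row (4,4) (4,4) (8,2) (7,6)
{MEfs, MEfq, MEfr} → row (4,4) (4,4) (6,5) (6,5)
{MDks, MDkq, MDkr, MDfs, MDfq, MDfr} → row (4,4) (4,4) (9,2) (9,2)
That's 10 distinct rows out of 24 strategies.

10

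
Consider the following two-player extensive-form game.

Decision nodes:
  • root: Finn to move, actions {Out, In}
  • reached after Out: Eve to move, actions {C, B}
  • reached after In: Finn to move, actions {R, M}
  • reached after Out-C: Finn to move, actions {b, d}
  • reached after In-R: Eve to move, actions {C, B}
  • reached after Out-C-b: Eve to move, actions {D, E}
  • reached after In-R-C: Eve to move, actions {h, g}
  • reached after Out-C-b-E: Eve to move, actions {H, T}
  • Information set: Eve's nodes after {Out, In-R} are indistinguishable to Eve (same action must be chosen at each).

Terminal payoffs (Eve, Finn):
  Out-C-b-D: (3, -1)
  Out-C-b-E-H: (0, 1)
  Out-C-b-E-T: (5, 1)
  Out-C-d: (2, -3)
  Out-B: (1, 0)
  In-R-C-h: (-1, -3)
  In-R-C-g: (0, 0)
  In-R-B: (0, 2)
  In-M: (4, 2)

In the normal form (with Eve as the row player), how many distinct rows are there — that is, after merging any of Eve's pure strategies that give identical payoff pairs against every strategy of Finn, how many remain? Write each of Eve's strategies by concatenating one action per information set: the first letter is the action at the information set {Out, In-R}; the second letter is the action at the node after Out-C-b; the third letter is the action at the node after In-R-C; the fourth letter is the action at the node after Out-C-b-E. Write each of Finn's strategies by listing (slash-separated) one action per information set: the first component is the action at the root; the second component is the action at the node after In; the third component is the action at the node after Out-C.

Eve has 16 pure strategies: CDhH, CDhT, CDgH, CDgT, CEhH, CEhT, CEgH, CEgT, BDhH, BDhT, BDgH, BDgT, BEhH, BEhT, BEgH, BEgT. Columns: Out/R/b, Out/R/d, Out/M/b, Out/M/d, In/R/b, In/R/d, In/M/b, In/M/d.
{CDhH, CDhT} → row (3,-1) (2,-3) (3,-1) (2,-3) (-1,-3) (-1,-3) (4,2) (4,2)
{CDgH, CDgT} → row (3,-1) (2,-3) (3,-1) (2,-3) (0,0) (0,0) (4,2) (4,2)
{CEhH} → row (0,1) (2,-3) (0,1) (2,-3) (-1,-3) (-1,-3) (4,2) (4,2)
{CEhT} → row (5,1) (2,-3) (5,1) (2,-3) (-1,-3) (-1,-3) (4,2) (4,2)
{CEgH} → row (0,1) (2,-3) (0,1) (2,-3) (0,0) (0,0) (4,2) (4,2)
{CEgT} → row (5,1) (2,-3) (5,1) (2,-3) (0,0) (0,0) (4,2) (4,2)
{BDhH, BDhT, BDgH, BDgT, BEhH, BEhT, BEgH, BEgT} → row (1,0) (1,0) (1,0) (1,0) (0,2) (0,2) (4,2) (4,2)
That's 7 distinct rows out of 16 strategies.

7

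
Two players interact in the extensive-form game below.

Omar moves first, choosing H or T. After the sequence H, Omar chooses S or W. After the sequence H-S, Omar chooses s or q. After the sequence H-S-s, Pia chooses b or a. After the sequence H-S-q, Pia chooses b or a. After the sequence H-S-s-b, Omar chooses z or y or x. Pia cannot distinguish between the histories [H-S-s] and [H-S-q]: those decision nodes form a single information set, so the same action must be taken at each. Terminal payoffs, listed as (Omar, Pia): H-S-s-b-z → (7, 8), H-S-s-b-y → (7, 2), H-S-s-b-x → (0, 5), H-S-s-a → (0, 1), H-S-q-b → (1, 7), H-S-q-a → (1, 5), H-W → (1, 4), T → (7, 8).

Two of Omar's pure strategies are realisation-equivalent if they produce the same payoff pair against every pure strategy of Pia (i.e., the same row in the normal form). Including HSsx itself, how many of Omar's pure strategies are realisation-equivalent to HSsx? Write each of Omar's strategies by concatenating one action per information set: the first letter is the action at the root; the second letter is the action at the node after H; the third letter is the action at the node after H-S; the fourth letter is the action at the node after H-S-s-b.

1

Row for HSsx (columns b, a): (0,5) (0,1).
Every one of Omar's information sets is on the play path for some reply by Pia when Omar follows HSsx.
Changing the action at any of them therefore changes at least one column, so only HSsx itself gives this row.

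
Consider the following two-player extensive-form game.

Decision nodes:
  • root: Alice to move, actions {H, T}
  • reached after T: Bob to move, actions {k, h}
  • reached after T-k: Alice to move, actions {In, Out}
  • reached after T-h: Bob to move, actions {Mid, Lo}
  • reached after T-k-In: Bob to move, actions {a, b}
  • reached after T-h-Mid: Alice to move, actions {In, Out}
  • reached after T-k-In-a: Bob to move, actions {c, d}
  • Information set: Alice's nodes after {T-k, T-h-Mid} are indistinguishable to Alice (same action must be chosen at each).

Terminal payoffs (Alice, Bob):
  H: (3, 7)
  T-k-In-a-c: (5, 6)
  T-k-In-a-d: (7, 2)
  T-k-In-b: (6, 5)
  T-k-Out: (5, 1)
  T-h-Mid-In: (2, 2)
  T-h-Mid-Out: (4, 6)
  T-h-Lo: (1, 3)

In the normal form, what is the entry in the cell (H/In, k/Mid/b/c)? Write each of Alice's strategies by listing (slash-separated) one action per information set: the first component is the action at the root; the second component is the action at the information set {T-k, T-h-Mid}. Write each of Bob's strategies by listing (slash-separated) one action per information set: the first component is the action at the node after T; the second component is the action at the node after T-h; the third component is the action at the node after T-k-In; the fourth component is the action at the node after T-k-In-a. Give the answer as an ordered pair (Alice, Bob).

(3, 7)

Trace the play path from the root:
  Alice plays H
→ terminal payoff (3, 7).
(Alice's choice at the information set {T-k, T-h-Mid} is never reached on this path, so it doesn't affect the outcome.)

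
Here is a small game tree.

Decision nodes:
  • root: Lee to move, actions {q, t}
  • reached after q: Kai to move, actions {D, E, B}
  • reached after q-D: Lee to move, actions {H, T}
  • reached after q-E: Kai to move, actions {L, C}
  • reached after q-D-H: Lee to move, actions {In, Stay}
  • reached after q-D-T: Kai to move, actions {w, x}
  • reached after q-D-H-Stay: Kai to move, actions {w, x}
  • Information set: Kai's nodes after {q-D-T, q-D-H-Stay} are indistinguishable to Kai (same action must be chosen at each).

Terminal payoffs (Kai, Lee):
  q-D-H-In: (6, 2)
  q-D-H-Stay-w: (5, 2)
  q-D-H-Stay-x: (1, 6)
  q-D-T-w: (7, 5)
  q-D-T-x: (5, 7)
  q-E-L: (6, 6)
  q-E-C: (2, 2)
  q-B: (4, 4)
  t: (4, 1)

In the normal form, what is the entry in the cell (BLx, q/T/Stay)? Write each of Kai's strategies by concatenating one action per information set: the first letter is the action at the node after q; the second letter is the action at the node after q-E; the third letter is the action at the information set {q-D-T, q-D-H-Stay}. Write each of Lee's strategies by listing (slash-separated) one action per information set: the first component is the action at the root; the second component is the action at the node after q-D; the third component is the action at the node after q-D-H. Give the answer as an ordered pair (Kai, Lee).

Trace the play path from the root:
  Lee plays q
  Kai plays B at [q]
→ terminal payoff (4, 4).
(Kai's choice at the node after q-E is never reached on this path, so it doesn't affect the outcome.)

(4, 4)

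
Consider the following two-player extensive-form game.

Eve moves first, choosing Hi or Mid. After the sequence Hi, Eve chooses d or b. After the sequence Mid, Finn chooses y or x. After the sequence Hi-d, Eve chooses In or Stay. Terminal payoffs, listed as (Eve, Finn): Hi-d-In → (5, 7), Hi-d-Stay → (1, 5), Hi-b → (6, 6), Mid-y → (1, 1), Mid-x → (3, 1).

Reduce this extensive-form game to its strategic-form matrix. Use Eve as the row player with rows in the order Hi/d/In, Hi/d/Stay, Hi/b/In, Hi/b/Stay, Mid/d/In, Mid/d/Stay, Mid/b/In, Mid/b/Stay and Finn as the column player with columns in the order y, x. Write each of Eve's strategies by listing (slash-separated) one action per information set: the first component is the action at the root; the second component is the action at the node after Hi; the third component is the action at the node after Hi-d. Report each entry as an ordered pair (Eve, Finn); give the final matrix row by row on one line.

Hi/d/In: (5,7) (5,7) | Hi/d/Stay: (1,5) (1,5) | Hi/b/In: (6,6) (6,6) | Hi/b/Stay: (6,6) (6,6) | Mid/d/In: (1,1) (3,1) | Mid/d/Stay: (1,1) (3,1) | Mid/b/In: (1,1) (3,1) | Mid/b/Stay: (1,1) (3,1)

Row Hi/d/In: y→(5,7), x→(5,7)
Row Hi/d/Stay: y→(1,5), x→(1,5)
Row Hi/b/In: y→(6,6), x→(6,6)
Row Hi/b/Stay: y→(6,6), x→(6,6)
Row Mid/d/In: y→(1,1), x→(3,1)
Row Mid/d/Stay: y→(1,1), x→(3,1)
Row Mid/b/In: y→(1,1), x→(3,1)
Row Mid/b/Stay: y→(1,1), x→(3,1)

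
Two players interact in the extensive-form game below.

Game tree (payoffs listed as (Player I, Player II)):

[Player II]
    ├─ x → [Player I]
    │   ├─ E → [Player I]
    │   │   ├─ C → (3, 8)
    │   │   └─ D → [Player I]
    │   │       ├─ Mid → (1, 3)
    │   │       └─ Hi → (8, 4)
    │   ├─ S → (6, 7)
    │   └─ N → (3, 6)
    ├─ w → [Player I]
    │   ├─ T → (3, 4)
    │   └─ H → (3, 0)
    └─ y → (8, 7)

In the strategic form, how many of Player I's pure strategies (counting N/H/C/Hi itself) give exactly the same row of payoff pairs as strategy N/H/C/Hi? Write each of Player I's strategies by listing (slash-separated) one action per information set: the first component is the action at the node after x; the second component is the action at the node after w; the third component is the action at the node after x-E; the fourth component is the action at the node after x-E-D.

4

Row for N/H/C/Hi (columns x, w, y): (3,6) (3,0) (8,7).
Under N/H/C/Hi, Player I's choice at the node after x-E and at the node after x-E-D can never be reached regardless of what Player II does, so varying those choices leaves every outcome unchanged.
Holding the reachable choices fixed and varying the unreachable ones freely already gives 2 × 2 = 4 equivalent strategies.
No other strategy reproduces this row, so those 4 are the full class: N/H/C/Mid, N/H/C/Hi, N/H/D/Mid, N/H/D/Hi.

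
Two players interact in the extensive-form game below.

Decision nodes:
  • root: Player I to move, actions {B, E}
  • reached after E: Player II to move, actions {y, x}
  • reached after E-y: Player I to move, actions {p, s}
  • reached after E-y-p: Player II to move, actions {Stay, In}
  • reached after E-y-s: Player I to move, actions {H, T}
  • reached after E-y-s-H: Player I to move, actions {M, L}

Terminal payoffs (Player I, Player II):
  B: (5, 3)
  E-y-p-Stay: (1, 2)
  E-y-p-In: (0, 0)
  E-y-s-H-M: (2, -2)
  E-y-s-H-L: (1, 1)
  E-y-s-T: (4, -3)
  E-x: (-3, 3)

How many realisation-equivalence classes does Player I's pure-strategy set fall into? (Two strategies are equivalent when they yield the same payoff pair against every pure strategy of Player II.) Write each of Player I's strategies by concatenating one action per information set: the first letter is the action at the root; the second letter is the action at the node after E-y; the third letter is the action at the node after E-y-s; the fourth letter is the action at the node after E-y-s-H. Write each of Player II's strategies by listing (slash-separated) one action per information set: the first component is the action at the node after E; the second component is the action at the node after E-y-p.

5

Player I has 16 pure strategies: BpHM, BpHL, BpTM, BpTL, BsHM, BsHL, BsTM, BsTL, EpHM, EpHL, EpTM, EpTL, EsHM, EsHL, EsTM, EsTL. Columns: y/Stay, y/In, x/Stay, x/In.
{BpHM, BpHL, BpTM, BpTL, BsHM, BsHL, BsTM, BsTL} → row (5,3) (5,3) (5,3) (5,3)
{EpHM, EpHL, EpTM, EpTL} → row (1,2) (0,0) (-3,3) (-3,3)
{EsHM} → row (2,-2) (2,-2) (-3,3) (-3,3)
{EsHL} → row (1,1) (1,1) (-3,3) (-3,3)
{EsTM, EsTL} → row (4,-3) (4,-3) (-3,3) (-3,3)
That's 5 distinct rows out of 16 strategies.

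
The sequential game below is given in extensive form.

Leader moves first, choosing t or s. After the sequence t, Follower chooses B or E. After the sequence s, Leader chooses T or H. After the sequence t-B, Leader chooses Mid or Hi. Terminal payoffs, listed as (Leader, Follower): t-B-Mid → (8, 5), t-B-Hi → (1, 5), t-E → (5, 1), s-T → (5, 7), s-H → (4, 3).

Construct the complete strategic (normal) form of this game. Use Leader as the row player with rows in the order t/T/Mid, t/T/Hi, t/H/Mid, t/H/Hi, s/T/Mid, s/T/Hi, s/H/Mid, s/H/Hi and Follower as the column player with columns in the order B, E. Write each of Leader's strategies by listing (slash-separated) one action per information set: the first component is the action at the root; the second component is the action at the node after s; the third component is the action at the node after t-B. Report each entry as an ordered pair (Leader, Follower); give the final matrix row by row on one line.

t/T/Mid: (8,5) (5,1) | t/T/Hi: (1,5) (5,1) | t/H/Mid: (8,5) (5,1) | t/H/Hi: (1,5) (5,1) | s/T/Mid: (5,7) (5,7) | s/T/Hi: (5,7) (5,7) | s/H/Mid: (4,3) (4,3) | s/H/Hi: (4,3) (4,3)

Row t/T/Mid: B→(8,5), E→(5,1)
Row t/T/Hi: B→(1,5), E→(5,1)
Row t/H/Mid: B→(8,5), E→(5,1)
Row t/H/Hi: B→(1,5), E→(5,1)
Row s/T/Mid: B→(5,7), E→(5,7)
Row s/T/Hi: B→(5,7), E→(5,7)
Row s/H/Mid: B→(4,3), E→(4,3)
Row s/H/Hi: B→(4,3), E→(4,3)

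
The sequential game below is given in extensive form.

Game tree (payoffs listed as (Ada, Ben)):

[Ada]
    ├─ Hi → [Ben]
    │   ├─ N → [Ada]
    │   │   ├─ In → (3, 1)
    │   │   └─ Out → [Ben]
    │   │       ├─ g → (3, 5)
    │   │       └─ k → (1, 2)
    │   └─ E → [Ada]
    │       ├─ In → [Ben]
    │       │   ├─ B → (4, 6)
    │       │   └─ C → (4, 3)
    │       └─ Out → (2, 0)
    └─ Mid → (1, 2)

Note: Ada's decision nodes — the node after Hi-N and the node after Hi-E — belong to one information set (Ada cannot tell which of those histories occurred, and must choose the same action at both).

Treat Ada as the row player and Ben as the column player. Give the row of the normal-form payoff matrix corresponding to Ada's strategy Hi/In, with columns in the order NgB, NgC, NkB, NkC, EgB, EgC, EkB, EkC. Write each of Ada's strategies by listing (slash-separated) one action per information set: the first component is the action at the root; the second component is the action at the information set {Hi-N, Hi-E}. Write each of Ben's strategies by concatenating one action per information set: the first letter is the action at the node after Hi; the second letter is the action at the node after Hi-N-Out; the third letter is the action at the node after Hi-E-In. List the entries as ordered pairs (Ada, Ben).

vs NgB: Ada plays Hi → Ben plays N at [Hi] → Ada plays In at [Hi-N] → (3, 1)
vs NgC: Ada plays Hi → Ben plays N at [Hi] → Ada plays In at [Hi-N] → (3, 1)
vs NkB: Ada plays Hi → Ben plays N at [Hi] → Ada plays In at [Hi-N] → (3, 1)
vs NkC: Ada plays Hi → Ben plays N at [Hi] → Ada plays In at [Hi-N] → (3, 1)
vs EgB: Ada plays Hi → Ben plays E at [Hi] → Ada plays In at [Hi-E] → Ben plays B at [Hi-E-In] → (4, 6)
vs EgC: Ada plays Hi → Ben plays E at [Hi] → Ada plays In at [Hi-E] → Ben plays C at [Hi-E-In] → (4, 3)
vs EkB: Ada plays Hi → Ben plays E at [Hi] → Ada plays In at [Hi-E] → Ben plays B at [Hi-E-In] → (4, 6)
vs EkC: Ada plays Hi → Ben plays E at [Hi] → Ada plays In at [Hi-E] → Ben plays C at [Hi-E-In] → (4, 3)

(3,1) (3,1) (3,1) (3,1) (4,6) (4,3) (4,6) (4,3)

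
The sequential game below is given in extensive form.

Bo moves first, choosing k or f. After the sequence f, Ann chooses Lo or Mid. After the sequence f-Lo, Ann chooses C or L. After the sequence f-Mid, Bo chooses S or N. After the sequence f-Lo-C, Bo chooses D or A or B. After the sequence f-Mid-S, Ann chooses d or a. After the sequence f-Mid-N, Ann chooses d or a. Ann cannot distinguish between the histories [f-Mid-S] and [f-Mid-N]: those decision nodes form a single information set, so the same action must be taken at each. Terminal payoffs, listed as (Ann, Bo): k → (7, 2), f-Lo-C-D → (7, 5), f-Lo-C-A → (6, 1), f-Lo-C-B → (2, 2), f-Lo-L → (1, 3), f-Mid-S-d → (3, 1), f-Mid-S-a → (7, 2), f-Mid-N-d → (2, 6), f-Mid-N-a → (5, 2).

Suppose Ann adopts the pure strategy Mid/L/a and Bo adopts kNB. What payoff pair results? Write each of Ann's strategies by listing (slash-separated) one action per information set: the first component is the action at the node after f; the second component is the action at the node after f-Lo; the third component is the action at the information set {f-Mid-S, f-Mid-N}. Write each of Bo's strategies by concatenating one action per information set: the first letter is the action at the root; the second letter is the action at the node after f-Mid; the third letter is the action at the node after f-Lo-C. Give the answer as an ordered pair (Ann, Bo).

Trace the play path from the root:
  Bo plays k
→ terminal payoff (7, 2).
(Ann's choice at the node after f is never reached on this path, so it doesn't affect the outcome.)

(7, 2)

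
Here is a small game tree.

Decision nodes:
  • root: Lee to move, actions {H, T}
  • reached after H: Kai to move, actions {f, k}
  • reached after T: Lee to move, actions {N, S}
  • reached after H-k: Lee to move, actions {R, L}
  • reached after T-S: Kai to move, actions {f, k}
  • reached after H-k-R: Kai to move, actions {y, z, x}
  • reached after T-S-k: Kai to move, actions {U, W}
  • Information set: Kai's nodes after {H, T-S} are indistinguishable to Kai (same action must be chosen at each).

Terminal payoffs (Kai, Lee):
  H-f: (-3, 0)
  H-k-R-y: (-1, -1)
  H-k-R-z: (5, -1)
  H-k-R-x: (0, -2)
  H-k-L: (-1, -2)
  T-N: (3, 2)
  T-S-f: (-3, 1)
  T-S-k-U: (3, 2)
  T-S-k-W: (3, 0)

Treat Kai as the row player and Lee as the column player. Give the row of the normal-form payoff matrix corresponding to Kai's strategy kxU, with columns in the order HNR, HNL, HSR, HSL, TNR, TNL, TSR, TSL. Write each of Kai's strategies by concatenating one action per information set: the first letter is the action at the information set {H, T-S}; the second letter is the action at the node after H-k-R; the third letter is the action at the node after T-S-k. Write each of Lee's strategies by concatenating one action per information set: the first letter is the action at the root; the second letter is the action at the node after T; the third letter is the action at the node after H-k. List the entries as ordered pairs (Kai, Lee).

(0,-2) (-1,-2) (0,-2) (-1,-2) (3,2) (3,2) (3,2) (3,2)

vs HNR: Lee plays H → Kai plays k at [H] → Lee plays R at [H-k] → Kai plays x at [H-k-R] → (0, -2)
vs HNL: Lee plays H → Kai plays k at [H] → Lee plays L at [H-k] → (-1, -2)
vs HSR: Lee plays H → Kai plays k at [H] → Lee plays R at [H-k] → Kai plays x at [H-k-R] → (0, -2)
vs HSL: Lee plays H → Kai plays k at [H] → Lee plays L at [H-k] → (-1, -2)
vs TNR: Lee plays T → Lee plays N at [T] → (3, 2)
vs TNL: Lee plays T → Lee plays N at [T] → (3, 2)
vs TSR: Lee plays T → Lee plays S at [T] → Kai plays k at [T-S] → Kai plays U at [T-S-k] → (3, 2)
vs TSL: Lee plays T → Lee plays S at [T] → Kai plays k at [T-S] → Kai plays U at [T-S-k] → (3, 2)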